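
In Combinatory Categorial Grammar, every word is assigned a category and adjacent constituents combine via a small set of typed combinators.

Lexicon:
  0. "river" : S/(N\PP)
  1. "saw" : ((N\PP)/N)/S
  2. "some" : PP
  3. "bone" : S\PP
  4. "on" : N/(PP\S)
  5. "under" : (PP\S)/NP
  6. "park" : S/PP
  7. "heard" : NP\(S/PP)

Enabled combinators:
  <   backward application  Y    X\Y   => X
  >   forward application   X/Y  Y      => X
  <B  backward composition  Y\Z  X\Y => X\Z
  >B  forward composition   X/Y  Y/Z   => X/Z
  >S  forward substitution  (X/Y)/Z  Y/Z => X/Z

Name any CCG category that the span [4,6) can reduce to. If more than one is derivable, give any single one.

N/NP

[0,8] S   >
  [0,1] "river" : S/(N\PP)
  [1,8] N\PP   >
    [1,4] (N\PP)/N   >
      [1,2] "saw" : ((N\PP)/N)/S
      [2,4] S   <
        [2,3] "some" : PP
        [3,4] "bone" : S\PP
    [4,8] N   >
      [4,6] N/NP   >B
        [4,5] "on" : N/(PP\S)
        [5,6] "under" : (PP\S)/NP
      [6,8] NP   <
        [6,7] "park" : S/PP
        [7,8] "heard" : NP\(S/PP)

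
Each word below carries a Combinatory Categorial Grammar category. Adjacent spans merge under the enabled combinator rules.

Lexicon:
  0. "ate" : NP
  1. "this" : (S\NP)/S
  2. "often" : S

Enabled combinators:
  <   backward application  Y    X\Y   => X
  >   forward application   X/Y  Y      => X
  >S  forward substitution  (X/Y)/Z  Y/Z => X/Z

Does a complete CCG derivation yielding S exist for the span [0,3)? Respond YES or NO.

YES

[0,3] S   <
  [0,1] "ate" : NP
  [1,3] S\NP   >
    [1,2] "this" : (S\NP)/S
    [2,3] "often" : S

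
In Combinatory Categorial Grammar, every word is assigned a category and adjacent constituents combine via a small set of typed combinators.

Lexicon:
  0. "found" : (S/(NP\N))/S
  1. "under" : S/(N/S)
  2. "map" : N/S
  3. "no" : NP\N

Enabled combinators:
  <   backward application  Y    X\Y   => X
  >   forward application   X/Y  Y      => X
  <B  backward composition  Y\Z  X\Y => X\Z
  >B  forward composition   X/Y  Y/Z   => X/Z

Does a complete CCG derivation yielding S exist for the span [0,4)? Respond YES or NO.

[0,4] S   >
  [0,3] S/(NP\N)   >
    [0,1] "found" : (S/(NP\N))/S
    [1,3] S   >
      [1,2] "under" : S/(N/S)
      [2,3] "map" : N/S
  [3,4] "no" : NP\N

YES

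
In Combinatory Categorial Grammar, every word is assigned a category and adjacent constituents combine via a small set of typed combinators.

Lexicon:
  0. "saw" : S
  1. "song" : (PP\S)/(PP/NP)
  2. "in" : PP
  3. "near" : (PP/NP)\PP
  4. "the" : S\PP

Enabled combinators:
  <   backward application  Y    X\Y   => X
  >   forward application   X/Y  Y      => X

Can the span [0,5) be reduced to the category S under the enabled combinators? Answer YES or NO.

YES

[0,5] S   <
  [0,4] PP   <
    [0,1] "saw" : S
    [1,4] PP\S   >
      [1,2] "song" : (PP\S)/(PP/NP)
      [2,4] PP/NP   <
        [2,3] "in" : PP
        [3,4] "near" : (PP/NP)\PP
  [4,5] "the" : S\PP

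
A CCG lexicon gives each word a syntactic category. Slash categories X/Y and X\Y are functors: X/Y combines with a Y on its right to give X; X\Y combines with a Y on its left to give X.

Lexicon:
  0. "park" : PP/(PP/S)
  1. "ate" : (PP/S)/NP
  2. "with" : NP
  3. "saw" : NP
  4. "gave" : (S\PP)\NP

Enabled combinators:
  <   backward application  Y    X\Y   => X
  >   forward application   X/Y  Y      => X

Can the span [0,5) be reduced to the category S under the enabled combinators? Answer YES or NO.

YES

[0,5] S   <
  [0,3] PP   >
    [0,1] "park" : PP/(PP/S)
    [1,3] PP/S   >
      [1,2] "ate" : (PP/S)/NP
      [2,3] "with" : NP
  [3,5] S\PP   <
    [3,4] "saw" : NP
    [4,5] "gave" : (S\PP)\NP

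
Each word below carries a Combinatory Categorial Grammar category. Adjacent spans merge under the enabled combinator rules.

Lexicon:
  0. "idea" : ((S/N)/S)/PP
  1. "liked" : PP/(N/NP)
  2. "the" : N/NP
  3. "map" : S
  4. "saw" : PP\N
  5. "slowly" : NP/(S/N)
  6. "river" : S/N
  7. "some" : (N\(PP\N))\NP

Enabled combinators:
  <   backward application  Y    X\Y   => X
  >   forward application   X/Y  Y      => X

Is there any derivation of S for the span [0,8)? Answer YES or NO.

YES

[0,8] S   >
  [0,4] S/N   >
    [0,3] (S/N)/S   >
      [0,1] "idea" : ((S/N)/S)/PP
      [1,3] PP   >
        [1,2] "liked" : PP/(N/NP)
        [2,3] "the" : N/NP
    [3,4] "map" : S
  [4,8] N   <
    [4,5] "saw" : PP\N
    [5,8] N\(PP\N)   <
      [5,7] NP   >
        [5,6] "slowly" : NP/(S/N)
        [6,7] "river" : S/N
      [7,8] "some" : (N\(PP\N))\NP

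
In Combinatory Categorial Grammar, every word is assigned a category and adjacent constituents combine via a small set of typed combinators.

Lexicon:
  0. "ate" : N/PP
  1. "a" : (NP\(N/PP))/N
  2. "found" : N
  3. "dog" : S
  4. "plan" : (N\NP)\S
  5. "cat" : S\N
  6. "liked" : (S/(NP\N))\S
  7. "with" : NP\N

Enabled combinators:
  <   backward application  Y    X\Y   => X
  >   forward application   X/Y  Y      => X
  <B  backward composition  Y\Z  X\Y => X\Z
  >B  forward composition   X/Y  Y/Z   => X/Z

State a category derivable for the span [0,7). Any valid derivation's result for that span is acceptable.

[0,8] S   >
  [0,7] S/(NP\N)   <
    [0,6] S   <
      [0,3] NP   <
        [0,1] "ate" : N/PP
        [1,3] NP\(N/PP)   >
          [1,2] "a" : (NP\(N/PP))/N
          [2,3] "found" : N
      [3,6] S\NP   <B
        [3,5] N\NP   <
          [3,4] "dog" : S
          [4,5] "plan" : (N\NP)\S
        [5,6] "cat" : S\N
    [6,7] "liked" : (S/(NP\N))\S
  [7,8] "with" : NP\N

S/(NP\N)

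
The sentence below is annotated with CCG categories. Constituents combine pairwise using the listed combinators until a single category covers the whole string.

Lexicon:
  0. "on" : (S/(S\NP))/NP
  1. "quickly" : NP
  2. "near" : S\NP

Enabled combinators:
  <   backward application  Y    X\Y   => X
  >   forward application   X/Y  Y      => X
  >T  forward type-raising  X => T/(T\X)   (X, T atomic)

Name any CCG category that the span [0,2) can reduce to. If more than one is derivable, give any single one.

S/(S\NP)

[0,3] S   >
  [0,2] S/(S\NP)   >
    [0,1] "on" : (S/(S\NP))/NP
    [1,2] "quickly" : NP
  [2,3] "near" : S\NP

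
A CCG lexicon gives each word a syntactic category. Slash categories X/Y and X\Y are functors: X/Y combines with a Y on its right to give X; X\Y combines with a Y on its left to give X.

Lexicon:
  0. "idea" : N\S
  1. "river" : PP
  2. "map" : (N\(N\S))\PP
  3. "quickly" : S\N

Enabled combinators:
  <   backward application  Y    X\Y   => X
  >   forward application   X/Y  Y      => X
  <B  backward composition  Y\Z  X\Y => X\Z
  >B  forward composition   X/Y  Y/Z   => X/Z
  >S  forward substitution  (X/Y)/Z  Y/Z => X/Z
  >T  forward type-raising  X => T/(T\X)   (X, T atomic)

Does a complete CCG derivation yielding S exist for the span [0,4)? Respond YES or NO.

YES

[0,4] S   <
  [0,3] N   <
    [0,1] "idea" : N\S
    [1,3] N\(N\S)   <
      [1,2] "river" : PP
      [2,3] "map" : (N\(N\S))\PP
  [3,4] "quickly" : S\N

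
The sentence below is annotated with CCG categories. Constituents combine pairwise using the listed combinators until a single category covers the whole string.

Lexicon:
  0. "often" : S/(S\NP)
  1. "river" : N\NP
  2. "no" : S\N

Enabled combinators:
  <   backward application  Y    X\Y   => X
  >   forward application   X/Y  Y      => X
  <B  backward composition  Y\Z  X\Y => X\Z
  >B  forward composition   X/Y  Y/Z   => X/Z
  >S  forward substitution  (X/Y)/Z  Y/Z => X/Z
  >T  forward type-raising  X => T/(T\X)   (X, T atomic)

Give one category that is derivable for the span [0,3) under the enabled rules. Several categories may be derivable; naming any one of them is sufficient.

S

[0,3] S   >
  [0,1] "often" : S/(S\NP)
  [1,3] S\NP   <B
    [1,2] "river" : N\NP
    [2,3] "no" : S\N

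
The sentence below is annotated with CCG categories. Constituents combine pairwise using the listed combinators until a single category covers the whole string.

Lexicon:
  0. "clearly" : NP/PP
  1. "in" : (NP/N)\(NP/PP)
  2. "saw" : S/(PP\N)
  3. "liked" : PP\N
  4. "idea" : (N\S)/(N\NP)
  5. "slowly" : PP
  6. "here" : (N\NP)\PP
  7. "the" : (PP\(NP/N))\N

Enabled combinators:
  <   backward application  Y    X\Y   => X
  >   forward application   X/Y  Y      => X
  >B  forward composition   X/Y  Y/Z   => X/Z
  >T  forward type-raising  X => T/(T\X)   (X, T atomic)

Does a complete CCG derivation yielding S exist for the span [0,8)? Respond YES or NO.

NP/PP (NP/N)\(NP/PP) S/(PP\N) PP\N (N\S)/(N\NP) PP (N\NP)\PP (PP\(NP/N))\N
CKY chart[0,8] = {N/(N\PP), NP/(NP\PP), PP, PP/(PP\PP), S/(S\PP)}; S ∉ chart

NO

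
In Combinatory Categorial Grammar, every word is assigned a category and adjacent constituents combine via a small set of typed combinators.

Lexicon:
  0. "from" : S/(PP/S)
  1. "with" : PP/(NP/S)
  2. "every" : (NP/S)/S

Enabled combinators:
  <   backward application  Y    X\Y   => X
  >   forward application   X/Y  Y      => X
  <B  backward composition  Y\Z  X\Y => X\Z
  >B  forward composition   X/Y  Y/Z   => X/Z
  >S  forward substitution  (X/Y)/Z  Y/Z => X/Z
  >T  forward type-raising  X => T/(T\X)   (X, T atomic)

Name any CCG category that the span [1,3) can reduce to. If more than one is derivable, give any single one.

[0,3] S   >
  [0,1] "from" : S/(PP/S)
  [1,3] PP/S   >B
    [1,2] "with" : PP/(NP/S)
    [2,3] "every" : (NP/S)/S

PP/S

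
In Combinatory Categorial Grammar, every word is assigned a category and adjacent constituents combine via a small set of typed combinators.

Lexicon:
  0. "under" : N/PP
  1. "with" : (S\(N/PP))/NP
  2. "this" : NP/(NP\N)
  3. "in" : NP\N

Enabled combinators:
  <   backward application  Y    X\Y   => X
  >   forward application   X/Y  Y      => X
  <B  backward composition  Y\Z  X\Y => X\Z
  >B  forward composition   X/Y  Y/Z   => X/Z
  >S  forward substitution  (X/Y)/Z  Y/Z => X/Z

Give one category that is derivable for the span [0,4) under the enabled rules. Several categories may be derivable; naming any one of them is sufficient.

[0,4] S   <
  [0,1] "under" : N/PP
  [1,4] S\(N/PP)   >
    [1,2] "with" : (S\(N/PP))/NP
    [2,4] NP   >
      [2,3] "this" : NP/(NP\N)
      [3,4] "in" : NP\N

S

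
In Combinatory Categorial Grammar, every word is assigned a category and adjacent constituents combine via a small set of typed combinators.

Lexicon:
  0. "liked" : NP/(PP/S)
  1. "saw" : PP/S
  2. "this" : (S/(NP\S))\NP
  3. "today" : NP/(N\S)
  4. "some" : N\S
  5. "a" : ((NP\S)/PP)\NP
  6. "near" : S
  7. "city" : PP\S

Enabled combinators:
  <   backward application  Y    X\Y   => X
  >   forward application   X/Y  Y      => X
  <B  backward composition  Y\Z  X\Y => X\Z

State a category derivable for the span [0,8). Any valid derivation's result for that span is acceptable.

S

[0,8] S   >
  [0,3] S/(NP\S)   <
    [0,2] NP   >
      [0,1] "liked" : NP/(PP/S)
      [1,2] "saw" : PP/S
    [2,3] "this" : (S/(NP\S))\NP
  [3,8] NP\S   >
    [3,6] (NP\S)/PP   <
      [3,5] NP   >
        [3,4] "today" : NP/(N\S)
        [4,5] "some" : N\S
      [5,6] "a" : ((NP\S)/PP)\NP
    [6,8] PP   <
      [6,7] "near" : S
      [7,8] "city" : PP\S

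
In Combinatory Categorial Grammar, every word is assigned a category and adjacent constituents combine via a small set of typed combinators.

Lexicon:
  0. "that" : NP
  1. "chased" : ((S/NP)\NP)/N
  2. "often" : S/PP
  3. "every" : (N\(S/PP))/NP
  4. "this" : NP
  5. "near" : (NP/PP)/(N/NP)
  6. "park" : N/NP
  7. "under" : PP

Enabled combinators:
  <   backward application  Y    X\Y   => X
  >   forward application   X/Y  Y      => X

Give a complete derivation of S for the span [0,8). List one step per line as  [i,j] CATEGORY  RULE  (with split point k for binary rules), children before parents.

[0,8] S   >
  [0,5] S/NP   <
    [0,1] "that" : NP
    [1,5] (S/NP)\NP   >
      [1,2] "chased" : ((S/NP)\NP)/N
      [2,5] N   <
        [2,3] "often" : S/PP
        [3,5] N\(S/PP)   >
          [3,4] "every" : (N\(S/PP))/NP
          [4,5] "this" : NP
  [5,8] NP   >
    [5,7] NP/PP   >
      [5,6] "near" : (NP/PP)/(N/NP)
      [6,7] "park" : N/NP
    [7,8] "under" : PP

[0,1] NP  lex  "that"
[1,2] ((S/NP)\NP)/N  lex  "chased"
[2,3] S/PP  lex  "often"
[3,4] (N\(S/PP))/NP  lex  "every"
[4,5] NP  lex  "this"
[3,5] N\(S/PP)  >  k=4
[2,5] N  <  k=3
[1,5] (S/NP)\NP  >  k=2
[0,5] S/NP  <  k=1
[5,6] (NP/PP)/(N/NP)  lex  "near"
[6,7] N/NP  lex  "park"
[5,7] NP/PP  >  k=6
[7,8] PP  lex  "under"
[5,8] NP  >  k=7
[0,8] S  >  k=5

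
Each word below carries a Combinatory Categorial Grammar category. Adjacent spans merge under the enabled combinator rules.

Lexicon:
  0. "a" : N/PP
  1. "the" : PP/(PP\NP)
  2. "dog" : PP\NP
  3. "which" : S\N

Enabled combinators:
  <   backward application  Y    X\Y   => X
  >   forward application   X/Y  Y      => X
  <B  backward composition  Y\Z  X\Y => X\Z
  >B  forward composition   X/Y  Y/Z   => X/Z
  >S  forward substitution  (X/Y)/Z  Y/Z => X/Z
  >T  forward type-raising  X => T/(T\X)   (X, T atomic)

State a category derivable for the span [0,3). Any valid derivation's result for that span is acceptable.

N

[0,4] S   <
  [0,3] N   >
    [0,1] "a" : N/PP
    [1,3] PP   >
      [1,2] "the" : PP/(PP\NP)
      [2,3] "dog" : PP\NP
  [3,4] "which" : S\N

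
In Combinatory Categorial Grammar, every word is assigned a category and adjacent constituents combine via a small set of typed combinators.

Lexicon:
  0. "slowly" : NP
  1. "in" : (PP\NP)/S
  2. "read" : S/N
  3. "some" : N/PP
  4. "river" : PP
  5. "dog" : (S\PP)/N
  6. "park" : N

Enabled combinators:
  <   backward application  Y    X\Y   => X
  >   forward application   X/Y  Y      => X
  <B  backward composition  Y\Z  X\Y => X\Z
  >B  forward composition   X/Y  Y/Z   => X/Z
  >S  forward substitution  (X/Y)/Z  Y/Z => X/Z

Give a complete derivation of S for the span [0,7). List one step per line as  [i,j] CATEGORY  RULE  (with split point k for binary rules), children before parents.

[0,7] S   <
  [0,1] "slowly" : NP
  [1,7] S\NP   <B
    [1,5] PP\NP   >
      [1,2] "in" : (PP\NP)/S
      [2,5] S   >
        [2,4] S/PP   >B
          [2,3] "read" : S/N
          [3,4] "some" : N/PP
        [4,5] "river" : PP
    [5,7] S\PP   >
      [5,6] "dog" : (S\PP)/N
      [6,7] "park" : N

[0,1] NP  lex  "slowly"
[1,2] (PP\NP)/S  lex  "in"
[2,3] S/N  lex  "read"
[3,4] N/PP  lex  "some"
[2,4] S/PP  >B  k=3
[4,5] PP  lex  "river"
[2,5] S  >  k=4
[1,5] PP\NP  >  k=2
[5,6] (S\PP)/N  lex  "dog"
[6,7] N  lex  "park"
[5,7] S\PP  >  k=6
[1,7] S\NP  <B  k=5
[0,7] S  <  k=1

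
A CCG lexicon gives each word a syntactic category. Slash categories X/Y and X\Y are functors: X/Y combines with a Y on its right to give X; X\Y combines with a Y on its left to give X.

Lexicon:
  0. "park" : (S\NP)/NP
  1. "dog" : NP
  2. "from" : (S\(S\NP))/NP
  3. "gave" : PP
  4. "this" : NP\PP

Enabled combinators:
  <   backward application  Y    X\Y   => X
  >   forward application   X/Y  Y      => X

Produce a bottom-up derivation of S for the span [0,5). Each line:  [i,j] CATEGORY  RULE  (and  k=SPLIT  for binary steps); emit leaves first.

[0,1] (S\NP)/NP  lex  "park"
[1,2] NP  lex  "dog"
[0,2] S\NP  >  k=1
[2,3] (S\(S\NP))/NP  lex  "from"
[3,4] PP  lex  "gave"
[4,5] NP\PP  lex  "this"
[3,5] NP  <  k=4
[2,5] S\(S\NP)  >  k=3
[0,5] S  <  k=2

[0,5] S   <
  [0,2] S\NP   >
    [0,1] "park" : (S\NP)/NP
    [1,2] "dog" : NP
  [2,5] S\(S\NP)   >
    [2,3] "from" : (S\(S\NP))/NP
    [3,5] NP   <
      [3,4] "gave" : PP
      [4,5] "this" : NP\PP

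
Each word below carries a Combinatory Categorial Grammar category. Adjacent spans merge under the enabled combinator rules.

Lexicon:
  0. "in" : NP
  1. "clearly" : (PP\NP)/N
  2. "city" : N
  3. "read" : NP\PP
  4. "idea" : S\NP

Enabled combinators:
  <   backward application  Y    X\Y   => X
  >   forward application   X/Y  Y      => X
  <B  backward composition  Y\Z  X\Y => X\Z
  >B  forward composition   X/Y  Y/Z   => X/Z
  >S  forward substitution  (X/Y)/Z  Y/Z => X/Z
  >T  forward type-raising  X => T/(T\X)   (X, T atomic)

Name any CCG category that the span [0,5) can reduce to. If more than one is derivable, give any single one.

S

[0,5] S   <
  [0,4] NP   <
    [0,3] PP   <
      [0,1] "in" : NP
      [1,3] PP\NP   >
        [1,2] "clearly" : (PP\NP)/N
        [2,3] "city" : N
    [3,4] "read" : NP\PP
  [4,5] "idea" : S\NP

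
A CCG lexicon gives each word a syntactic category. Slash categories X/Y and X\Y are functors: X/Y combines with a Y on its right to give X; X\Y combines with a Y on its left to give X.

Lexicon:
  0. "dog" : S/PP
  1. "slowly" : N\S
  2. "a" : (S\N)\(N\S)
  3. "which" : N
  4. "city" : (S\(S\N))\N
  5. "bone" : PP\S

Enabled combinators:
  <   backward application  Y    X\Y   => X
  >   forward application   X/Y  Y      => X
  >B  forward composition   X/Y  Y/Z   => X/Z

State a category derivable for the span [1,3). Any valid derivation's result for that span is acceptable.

[0,6] S   >
  [0,1] "dog" : S/PP
  [1,6] PP   <
    [1,5] S   <
      [1,3] S\N   <
        [1,2] "slowly" : N\S
        [2,3] "a" : (S\N)\(N\S)
      [3,5] S\(S\N)   <
        [3,4] "which" : N
        [4,5] "city" : (S\(S\N))\N
    [5,6] "bone" : PP\S

S\N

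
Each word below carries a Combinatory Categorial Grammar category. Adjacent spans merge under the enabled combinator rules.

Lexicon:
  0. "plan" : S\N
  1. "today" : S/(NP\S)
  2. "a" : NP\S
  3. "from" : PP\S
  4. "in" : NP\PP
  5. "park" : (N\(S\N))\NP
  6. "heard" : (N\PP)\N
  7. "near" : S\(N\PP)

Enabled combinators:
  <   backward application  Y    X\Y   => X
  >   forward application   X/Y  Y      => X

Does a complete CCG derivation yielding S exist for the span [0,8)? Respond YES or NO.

[0,8] S   <
  [0,7] N\PP   <
    [0,6] N   <
      [0,1] "plan" : S\N
      [1,6] N\(S\N)   <
        [1,5] NP   <
          [1,4] PP   <
            [1,3] S   >
              [1,2] "today" : S/(NP\S)
              [2,3] "a" : NP\S
            [3,4] "from" : PP\S
          [4,5] "in" : NP\PP
        [5,6] "park" : (N\(S\N))\NP
    [6,7] "heard" : (N\PP)\N
  [7,8] "near" : S\(N\PP)

YES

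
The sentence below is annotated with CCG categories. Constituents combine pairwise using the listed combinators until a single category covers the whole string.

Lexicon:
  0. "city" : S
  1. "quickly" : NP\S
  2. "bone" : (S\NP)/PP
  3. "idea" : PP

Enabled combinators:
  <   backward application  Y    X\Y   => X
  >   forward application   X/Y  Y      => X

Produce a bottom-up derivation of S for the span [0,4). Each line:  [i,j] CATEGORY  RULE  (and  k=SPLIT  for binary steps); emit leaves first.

[0,4] S   <
  [0,2] NP   <
    [0,1] "city" : S
    [1,2] "quickly" : NP\S
  [2,4] S\NP   >
    [2,3] "bone" : (S\NP)/PP
    [3,4] "idea" : PP

[0,1] S  lex  "city"
[1,2] NP\S  lex  "quickly"
[0,2] NP  <  k=1
[2,3] (S\NP)/PP  lex  "bone"
[3,4] PP  lex  "idea"
[2,4] S\NP  >  k=3
[0,4] S  <  k=2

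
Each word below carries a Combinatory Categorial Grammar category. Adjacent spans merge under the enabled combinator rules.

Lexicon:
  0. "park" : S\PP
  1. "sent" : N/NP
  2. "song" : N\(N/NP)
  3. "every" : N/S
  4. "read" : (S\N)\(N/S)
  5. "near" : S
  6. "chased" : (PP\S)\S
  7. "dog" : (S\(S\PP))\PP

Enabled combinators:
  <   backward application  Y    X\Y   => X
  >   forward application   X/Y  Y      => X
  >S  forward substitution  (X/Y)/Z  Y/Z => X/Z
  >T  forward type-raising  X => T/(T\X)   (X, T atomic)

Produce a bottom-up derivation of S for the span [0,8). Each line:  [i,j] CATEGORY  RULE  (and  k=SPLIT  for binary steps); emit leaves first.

[0,8] S   <
  [0,1] "park" : S\PP
  [1,8] S\(S\PP)   <
    [1,7] PP   <
      [1,5] S   <
        [1,3] N   <
          [1,2] "sent" : N/NP
          [2,3] "song" : N\(N/NP)
        [3,5] S\N   <
          [3,4] "every" : N/S
          [4,5] "read" : (S\N)\(N/S)
      [5,7] PP\S   <
        [5,6] "near" : S
        [6,7] "chased" : (PP\S)\S
    [7,8] "dog" : (S\(S\PP))\PP

[0,1] S\PP  lex  "park"
[1,2] N/NP  lex  "sent"
[2,3] N\(N/NP)  lex  "song"
[1,3] N  <  k=2
[3,4] N/S  lex  "every"
[4,5] (S\N)\(N/S)  lex  "read"
[3,5] S\N  <  k=4
[1,5] S  <  k=3
[5,6] S  lex  "near"
[6,7] (PP\S)\S  lex  "chased"
[5,7] PP\S  <  k=6
[1,7] PP  <  k=5
[7,8] (S\(S\PP))\PP  lex  "dog"
[1,8] S\(S\PP)  <  k=7
[0,8] S  <  k=1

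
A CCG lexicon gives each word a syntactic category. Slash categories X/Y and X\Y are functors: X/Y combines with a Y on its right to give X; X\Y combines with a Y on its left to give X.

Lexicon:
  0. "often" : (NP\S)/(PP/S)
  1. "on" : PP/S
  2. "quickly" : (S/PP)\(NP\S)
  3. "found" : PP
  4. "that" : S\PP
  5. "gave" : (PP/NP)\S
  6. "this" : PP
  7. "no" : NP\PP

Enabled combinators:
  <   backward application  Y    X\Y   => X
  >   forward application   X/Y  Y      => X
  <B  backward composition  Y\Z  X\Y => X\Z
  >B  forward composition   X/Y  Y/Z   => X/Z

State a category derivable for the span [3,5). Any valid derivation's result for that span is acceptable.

S

[0,8] S   >
  [0,3] S/PP   <
    [0,2] NP\S   >
      [0,1] "often" : (NP\S)/(PP/S)
      [1,2] "on" : PP/S
    [2,3] "quickly" : (S/PP)\(NP\S)
  [3,8] PP   >
    [3,6] PP/NP   <
      [3,5] S   <
        [3,4] "found" : PP
        [4,5] "that" : S\PP
      [5,6] "gave" : (PP/NP)\S
    [6,8] NP   <
      [6,7] "this" : PP
      [7,8] "no" : NP\PP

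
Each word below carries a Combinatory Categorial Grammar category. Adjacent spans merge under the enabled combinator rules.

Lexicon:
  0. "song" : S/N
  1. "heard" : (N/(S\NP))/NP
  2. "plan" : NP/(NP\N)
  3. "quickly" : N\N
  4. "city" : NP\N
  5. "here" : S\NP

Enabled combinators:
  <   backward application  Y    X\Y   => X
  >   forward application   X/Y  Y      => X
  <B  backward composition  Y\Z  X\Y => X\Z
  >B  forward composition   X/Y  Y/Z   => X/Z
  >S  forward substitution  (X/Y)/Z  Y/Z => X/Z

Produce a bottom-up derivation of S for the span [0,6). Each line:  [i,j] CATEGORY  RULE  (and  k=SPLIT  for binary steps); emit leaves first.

[0,1] S/N  lex  "song"
[1,2] (N/(S\NP))/NP  lex  "heard"
[2,3] NP/(NP\N)  lex  "plan"
[3,4] N\N  lex  "quickly"
[4,5] NP\N  lex  "city"
[3,5] NP\N  <B  k=4
[2,5] NP  >  k=3
[1,5] N/(S\NP)  >  k=2
[5,6] S\NP  lex  "here"
[1,6] N  >  k=5
[0,6] S  >  k=1

[0,6] S   >
  [0,1] "song" : S/N
  [1,6] N   >
    [1,5] N/(S\NP)   >
      [1,2] "heard" : (N/(S\NP))/NP
      [2,5] NP   >
        [2,3] "plan" : NP/(NP\N)
        [3,5] NP\N   <B
          [3,4] "quickly" : N\N
          [4,5] "city" : NP\N
    [5,6] "here" : S\NP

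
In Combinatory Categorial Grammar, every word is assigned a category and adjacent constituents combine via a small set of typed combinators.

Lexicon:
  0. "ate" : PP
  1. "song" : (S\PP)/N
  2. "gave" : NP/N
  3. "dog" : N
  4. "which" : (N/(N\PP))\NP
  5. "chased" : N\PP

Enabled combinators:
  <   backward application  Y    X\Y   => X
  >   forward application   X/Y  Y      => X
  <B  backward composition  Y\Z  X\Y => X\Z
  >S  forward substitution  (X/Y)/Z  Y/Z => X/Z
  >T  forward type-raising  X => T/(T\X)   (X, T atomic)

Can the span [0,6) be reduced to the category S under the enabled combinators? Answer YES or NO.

YES

[0,6] S   >
  [0,1] S/(S\PP)   >T
    [0,1] "ate" : PP
  [1,6] S\PP   >
    [1,2] "song" : (S\PP)/N
    [2,6] N   >
      [2,5] N/(N\PP)   <
        [2,4] NP   >
          [2,3] "gave" : NP/N
          [3,4] "dog" : N
        [4,5] "which" : (N/(N\PP))\NP
      [5,6] "chased" : N\PP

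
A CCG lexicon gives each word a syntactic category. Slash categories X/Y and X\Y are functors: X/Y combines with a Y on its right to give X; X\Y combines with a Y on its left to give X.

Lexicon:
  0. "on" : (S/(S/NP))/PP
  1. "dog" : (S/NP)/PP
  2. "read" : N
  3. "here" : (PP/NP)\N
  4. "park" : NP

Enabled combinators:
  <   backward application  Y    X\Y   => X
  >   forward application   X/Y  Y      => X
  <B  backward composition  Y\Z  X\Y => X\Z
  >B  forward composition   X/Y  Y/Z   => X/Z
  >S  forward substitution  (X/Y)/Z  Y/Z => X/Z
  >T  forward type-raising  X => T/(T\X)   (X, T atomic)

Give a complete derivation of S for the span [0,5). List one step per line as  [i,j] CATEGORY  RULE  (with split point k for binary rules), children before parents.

[0,1] (S/(S/NP))/PP  lex  "on"
[1,2] (S/NP)/PP  lex  "dog"
[0,2] S/PP  >S  k=1
[2,3] N  lex  "read"
[3,4] (PP/NP)\N  lex  "here"
[2,4] PP/NP  <  k=3
[4,5] NP  lex  "park"
[2,5] PP  >  k=4
[0,5] S  >  k=2

[0,5] S   >
  [0,2] S/PP   >S
    [0,1] "on" : (S/(S/NP))/PP
    [1,2] "dog" : (S/NP)/PP
  [2,5] PP   >
    [2,4] PP/NP   <
      [2,3] "read" : N
      [3,4] "here" : (PP/NP)\N
    [4,5] "park" : NP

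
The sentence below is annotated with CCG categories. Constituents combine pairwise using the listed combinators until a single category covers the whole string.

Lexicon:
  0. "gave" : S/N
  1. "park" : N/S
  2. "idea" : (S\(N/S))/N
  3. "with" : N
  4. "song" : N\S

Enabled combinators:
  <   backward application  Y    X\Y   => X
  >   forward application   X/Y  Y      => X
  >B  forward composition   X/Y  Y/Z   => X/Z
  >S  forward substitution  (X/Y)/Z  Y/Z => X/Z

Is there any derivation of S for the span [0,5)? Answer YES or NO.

[0,5] S   >
  [0,1] "gave" : S/N
  [1,5] N   <
    [1,4] S   <
      [1,2] "park" : N/S
      [2,4] S\(N/S)   >
        [2,3] "idea" : (S\(N/S))/N
        [3,4] "with" : N
    [4,5] "song" : N\S

YES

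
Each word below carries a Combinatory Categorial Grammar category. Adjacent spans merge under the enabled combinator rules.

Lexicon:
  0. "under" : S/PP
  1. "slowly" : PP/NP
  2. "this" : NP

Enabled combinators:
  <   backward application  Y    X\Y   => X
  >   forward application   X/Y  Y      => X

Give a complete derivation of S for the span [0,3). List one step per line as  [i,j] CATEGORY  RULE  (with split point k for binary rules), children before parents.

[0,3] S   >
  [0,1] "under" : S/PP
  [1,3] PP   >
    [1,2] "slowly" : PP/NP
    [2,3] "this" : NP

[0,1] S/PP  lex  "under"
[1,2] PP/NP  lex  "slowly"
[2,3] NP  lex  "this"
[1,3] PP  >  k=2
[0,3] S  >  k=1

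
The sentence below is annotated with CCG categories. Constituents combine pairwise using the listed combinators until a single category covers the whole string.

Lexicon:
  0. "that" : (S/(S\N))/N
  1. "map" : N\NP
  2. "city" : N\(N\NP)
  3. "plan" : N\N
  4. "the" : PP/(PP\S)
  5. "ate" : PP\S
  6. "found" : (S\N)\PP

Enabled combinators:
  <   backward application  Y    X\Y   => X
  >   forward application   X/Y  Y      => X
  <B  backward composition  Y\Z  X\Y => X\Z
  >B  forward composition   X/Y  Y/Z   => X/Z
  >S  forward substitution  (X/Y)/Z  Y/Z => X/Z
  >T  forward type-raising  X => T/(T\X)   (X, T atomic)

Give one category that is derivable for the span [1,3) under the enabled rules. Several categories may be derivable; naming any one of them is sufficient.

N

[0,7] S   >
  [0,3] S/(S\N)   >
    [0,1] "that" : (S/(S\N))/N
    [1,3] N   <
      [1,2] "map" : N\NP
      [2,3] "city" : N\(N\NP)
  [3,7] S\N   <B
    [3,4] "plan" : N\N
    [4,7] S\N   <
      [4,6] PP   >
        [4,5] "the" : PP/(PP\S)
        [5,6] "ate" : PP\S
      [6,7] "found" : (S\N)\PP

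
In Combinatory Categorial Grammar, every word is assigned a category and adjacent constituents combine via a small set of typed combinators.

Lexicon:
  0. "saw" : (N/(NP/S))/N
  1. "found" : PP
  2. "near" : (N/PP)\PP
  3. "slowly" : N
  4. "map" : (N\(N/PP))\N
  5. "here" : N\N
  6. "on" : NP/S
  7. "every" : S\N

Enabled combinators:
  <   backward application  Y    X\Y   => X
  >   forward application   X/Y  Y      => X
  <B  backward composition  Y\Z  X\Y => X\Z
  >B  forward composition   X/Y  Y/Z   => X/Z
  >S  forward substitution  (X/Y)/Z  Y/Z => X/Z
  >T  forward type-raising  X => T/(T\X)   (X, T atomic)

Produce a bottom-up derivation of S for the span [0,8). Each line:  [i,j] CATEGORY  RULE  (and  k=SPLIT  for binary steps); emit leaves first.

[0,8] S   <
  [0,7] N   >
    [0,6] N/(NP/S)   >
      [0,1] "saw" : (N/(NP/S))/N
      [1,6] N   >
        [1,2] N/(N\PP)   >T
          [1,2] "found" : PP
        [2,6] N\PP   <B
          [2,5] N\PP   <B
            [2,3] "near" : (N/PP)\PP
            [3,5] N\(N/PP)   <
              [3,4] "slowly" : N
              [4,5] "map" : (N\(N/PP))\N
          [5,6] "here" : N\N
    [6,7] "on" : NP/S
  [7,8] "every" : S\N

[0,1] (N/(NP/S))/N  lex  "saw"
[1,2] PP  lex  "found"
[1,2] N/(N\PP)  >T
[2,3] (N/PP)\PP  lex  "near"
[3,4] N  lex  "slowly"
[4,5] (N\(N/PP))\N  lex  "map"
[3,5] N\(N/PP)  <  k=4
[2,5] N\PP  <B  k=3
[5,6] N\N  lex  "here"
[2,6] N\PP  <B  k=5
[1,6] N  >  k=2
[0,6] N/(NP/S)  >  k=1
[6,7] NP/S  lex  "on"
[0,7] N  >  k=6
[7,8] S\N  lex  "every"
[0,8] S  <  k=7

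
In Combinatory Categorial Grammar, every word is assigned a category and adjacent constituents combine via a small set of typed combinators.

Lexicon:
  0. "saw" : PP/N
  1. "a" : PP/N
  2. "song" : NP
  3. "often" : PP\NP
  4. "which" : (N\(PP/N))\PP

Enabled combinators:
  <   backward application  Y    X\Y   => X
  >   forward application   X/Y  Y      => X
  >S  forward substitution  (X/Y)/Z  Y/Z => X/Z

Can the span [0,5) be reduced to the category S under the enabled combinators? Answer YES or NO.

PP/N PP/N NP PP\NP (N\(PP/N))\PP
CKY chart[0,5] = {PP}; S ∉ chart

NO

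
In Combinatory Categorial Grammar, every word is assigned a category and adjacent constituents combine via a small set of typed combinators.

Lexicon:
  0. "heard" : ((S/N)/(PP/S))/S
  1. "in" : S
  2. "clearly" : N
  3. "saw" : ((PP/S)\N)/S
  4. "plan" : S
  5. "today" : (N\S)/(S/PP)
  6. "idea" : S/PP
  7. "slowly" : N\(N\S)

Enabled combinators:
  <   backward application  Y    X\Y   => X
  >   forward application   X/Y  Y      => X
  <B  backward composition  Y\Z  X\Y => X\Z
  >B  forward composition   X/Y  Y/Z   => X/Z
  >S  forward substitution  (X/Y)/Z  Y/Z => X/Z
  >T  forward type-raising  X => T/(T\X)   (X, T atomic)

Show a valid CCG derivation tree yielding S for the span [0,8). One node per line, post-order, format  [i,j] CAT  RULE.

[0,8] S   >
  [0,5] S/N   >
    [0,2] (S/N)/(PP/S)   >
      [0,1] "heard" : ((S/N)/(PP/S))/S
      [1,2] "in" : S
    [2,5] PP/S   <
      [2,3] "clearly" : N
      [3,5] (PP/S)\N   >
        [3,4] "saw" : ((PP/S)\N)/S
        [4,5] "plan" : S
  [5,8] N   <
    [5,7] N\S   >
      [5,6] "today" : (N\S)/(S/PP)
      [6,7] "idea" : S/PP
    [7,8] "slowly" : N\(N\S)

[0,1] ((S/N)/(PP/S))/S  lex  "heard"
[1,2] S  lex  "in"
[0,2] (S/N)/(PP/S)  >  k=1
[2,3] N  lex  "clearly"
[3,4] ((PP/S)\N)/S  lex  "saw"
[4,5] S  lex  "plan"
[3,5] (PP/S)\N  >  k=4
[2,5] PP/S  <  k=3
[0,5] S/N  >  k=2
[5,6] (N\S)/(S/PP)  lex  "today"
[6,7] S/PP  lex  "idea"
[5,7] N\S  >  k=6
[7,8] N\(N\S)  lex  "slowly"
[5,8] N  <  k=7
[0,8] S  >  k=5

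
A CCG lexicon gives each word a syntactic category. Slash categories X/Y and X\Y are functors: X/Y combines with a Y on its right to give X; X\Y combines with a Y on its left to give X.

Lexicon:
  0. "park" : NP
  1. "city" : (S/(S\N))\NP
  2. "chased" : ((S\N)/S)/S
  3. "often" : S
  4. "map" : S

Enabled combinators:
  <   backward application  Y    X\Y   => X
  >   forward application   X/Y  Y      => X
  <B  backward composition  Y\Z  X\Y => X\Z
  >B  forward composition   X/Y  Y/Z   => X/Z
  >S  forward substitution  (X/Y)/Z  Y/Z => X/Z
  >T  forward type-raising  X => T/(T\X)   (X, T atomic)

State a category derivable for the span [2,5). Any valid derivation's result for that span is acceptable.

[0,5] S   >
  [0,2] S/(S\N)   <
    [0,1] "park" : NP
    [1,2] "city" : (S/(S\N))\NP
  [2,5] S\N   >
    [2,4] (S\N)/S   >
      [2,3] "chased" : ((S\N)/S)/S
      [3,4] "often" : S
    [4,5] "map" : S

S\N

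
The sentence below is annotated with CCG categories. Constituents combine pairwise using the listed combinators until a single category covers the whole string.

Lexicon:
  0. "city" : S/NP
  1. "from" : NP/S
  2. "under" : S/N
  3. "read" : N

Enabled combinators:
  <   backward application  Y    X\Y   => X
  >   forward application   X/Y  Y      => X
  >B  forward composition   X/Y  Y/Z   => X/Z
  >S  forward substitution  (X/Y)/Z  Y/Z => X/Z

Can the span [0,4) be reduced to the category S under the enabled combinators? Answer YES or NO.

YES

[0,4] S   >
  [0,1] "city" : S/NP
  [1,4] NP   >
    [1,2] "from" : NP/S
    [2,4] S   >
      [2,3] "under" : S/N
      [3,4] "read" : N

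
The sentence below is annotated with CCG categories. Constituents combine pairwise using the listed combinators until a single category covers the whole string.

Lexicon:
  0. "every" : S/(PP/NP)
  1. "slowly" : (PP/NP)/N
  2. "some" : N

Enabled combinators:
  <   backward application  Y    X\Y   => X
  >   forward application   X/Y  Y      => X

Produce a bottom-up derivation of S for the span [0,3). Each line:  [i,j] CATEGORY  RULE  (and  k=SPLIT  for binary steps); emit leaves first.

[0,1] S/(PP/NP)  lex  "every"
[1,2] (PP/NP)/N  lex  "slowly"
[2,3] N  lex  "some"
[1,3] PP/NP  >  k=2
[0,3] S  >  k=1

[0,3] S   >
  [0,1] "every" : S/(PP/NP)
  [1,3] PP/NP   >
    [1,2] "slowly" : (PP/NP)/N
    [2,3] "some" : N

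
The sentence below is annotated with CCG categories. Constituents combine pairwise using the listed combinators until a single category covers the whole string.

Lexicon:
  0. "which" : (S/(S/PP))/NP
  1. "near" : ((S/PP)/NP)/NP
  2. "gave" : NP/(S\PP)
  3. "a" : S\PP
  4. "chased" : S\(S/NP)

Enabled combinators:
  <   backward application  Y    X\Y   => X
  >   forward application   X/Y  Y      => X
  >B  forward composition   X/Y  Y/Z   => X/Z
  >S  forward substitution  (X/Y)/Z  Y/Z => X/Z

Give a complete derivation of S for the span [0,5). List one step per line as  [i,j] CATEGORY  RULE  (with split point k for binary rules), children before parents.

[0,1] (S/(S/PP))/NP  lex  "which"
[1,2] ((S/PP)/NP)/NP  lex  "near"
[2,3] NP/(S\PP)  lex  "gave"
[3,4] S\PP  lex  "a"
[2,4] NP  >  k=3
[1,4] (S/PP)/NP  >  k=2
[0,4] S/NP  >S  k=1
[4,5] S\(S/NP)  lex  "chased"
[0,5] S  <  k=4

[0,5] S   <
  [0,4] S/NP   >S
    [0,1] "which" : (S/(S/PP))/NP
    [1,4] (S/PP)/NP   >
      [1,2] "near" : ((S/PP)/NP)/NP
      [2,4] NP   >
        [2,3] "gave" : NP/(S\PP)
        [3,4] "a" : S\PP
  [4,5] "chased" : S\(S/NP)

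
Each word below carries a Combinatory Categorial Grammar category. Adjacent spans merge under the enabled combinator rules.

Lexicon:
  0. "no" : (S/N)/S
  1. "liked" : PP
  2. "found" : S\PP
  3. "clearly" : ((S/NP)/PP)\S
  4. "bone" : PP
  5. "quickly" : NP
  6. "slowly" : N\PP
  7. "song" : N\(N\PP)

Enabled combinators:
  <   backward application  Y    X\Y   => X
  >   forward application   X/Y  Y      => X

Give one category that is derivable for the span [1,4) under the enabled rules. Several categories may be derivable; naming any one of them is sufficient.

(S/NP)/PP

[0,8] S   >
  [0,6] S/N   >
    [0,1] "no" : (S/N)/S
    [1,6] S   >
      [1,5] S/NP   >
        [1,4] (S/NP)/PP   <
          [1,3] S   <
            [1,2] "liked" : PP
            [2,3] "found" : S\PP
          [3,4] "clearly" : ((S/NP)/PP)\S
        [4,5] "bone" : PP
      [5,6] "quickly" : NP
  [6,8] N   <
    [6,7] "slowly" : N\PP
    [7,8] "song" : N\(N\PP)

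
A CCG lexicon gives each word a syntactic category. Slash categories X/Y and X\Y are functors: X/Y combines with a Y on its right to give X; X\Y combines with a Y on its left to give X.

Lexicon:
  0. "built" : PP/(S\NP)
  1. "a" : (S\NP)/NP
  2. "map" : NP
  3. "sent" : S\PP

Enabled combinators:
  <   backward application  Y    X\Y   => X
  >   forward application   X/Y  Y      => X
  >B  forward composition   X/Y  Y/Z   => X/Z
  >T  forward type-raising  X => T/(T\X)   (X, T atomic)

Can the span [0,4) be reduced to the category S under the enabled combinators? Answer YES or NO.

YES

[0,4] S   <
  [0,3] PP   >
    [0,1] "built" : PP/(S\NP)
    [1,3] S\NP   >
      [1,2] "a" : (S\NP)/NP
      [2,3] "map" : NP
  [3,4] "sent" : S\PP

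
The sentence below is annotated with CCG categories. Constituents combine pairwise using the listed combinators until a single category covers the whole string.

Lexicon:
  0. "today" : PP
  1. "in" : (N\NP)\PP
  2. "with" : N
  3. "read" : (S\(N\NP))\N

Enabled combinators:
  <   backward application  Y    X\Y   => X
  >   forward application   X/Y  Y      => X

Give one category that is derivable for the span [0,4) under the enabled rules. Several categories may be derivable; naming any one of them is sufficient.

[0,4] S   <
  [0,2] N\NP   <
    [0,1] "today" : PP
    [1,2] "in" : (N\NP)\PP
  [2,4] S\(N\NP)   <
    [2,3] "with" : N
    [3,4] "read" : (S\(N\NP))\N

S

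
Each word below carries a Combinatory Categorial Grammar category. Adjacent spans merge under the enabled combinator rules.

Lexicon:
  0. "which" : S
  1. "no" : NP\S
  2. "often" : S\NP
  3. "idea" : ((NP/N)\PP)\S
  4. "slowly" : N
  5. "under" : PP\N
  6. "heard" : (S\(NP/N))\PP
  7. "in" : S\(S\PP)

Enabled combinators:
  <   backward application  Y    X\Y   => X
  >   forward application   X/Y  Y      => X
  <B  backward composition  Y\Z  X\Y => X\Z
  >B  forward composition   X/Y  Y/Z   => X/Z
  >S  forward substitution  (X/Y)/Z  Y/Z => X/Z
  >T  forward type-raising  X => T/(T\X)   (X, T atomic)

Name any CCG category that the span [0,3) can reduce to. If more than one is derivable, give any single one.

[0,8] S   <
  [0,7] S\PP   <B
    [0,4] (NP/N)\PP   <
      [0,3] S   <
        [0,2] NP   >
          [0,1] NP/(NP\S)   >T
            [0,1] "which" : S
          [1,2] "no" : NP\S
        [2,3] "often" : S\NP
      [3,4] "idea" : ((NP/N)\PP)\S
    [4,7] S\(NP/N)   <
      [4,6] PP   <
        [4,5] "slowly" : N
        [5,6] "under" : PP\N
      [6,7] "heard" : (S\(NP/N))\PP
  [7,8] "in" : S\(S\PP)

S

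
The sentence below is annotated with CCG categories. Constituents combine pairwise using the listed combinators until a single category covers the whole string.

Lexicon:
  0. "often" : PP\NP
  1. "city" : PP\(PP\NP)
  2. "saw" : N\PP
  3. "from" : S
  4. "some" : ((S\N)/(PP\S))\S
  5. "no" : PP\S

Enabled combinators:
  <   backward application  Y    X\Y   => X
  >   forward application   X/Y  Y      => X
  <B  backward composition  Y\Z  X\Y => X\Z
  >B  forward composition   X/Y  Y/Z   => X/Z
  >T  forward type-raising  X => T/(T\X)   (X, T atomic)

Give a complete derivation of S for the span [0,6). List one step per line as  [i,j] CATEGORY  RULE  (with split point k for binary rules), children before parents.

[0,6] S   <
  [0,2] PP   <
    [0,1] "often" : PP\NP
    [1,2] "city" : PP\(PP\NP)
  [2,6] S\PP   <B
    [2,3] "saw" : N\PP
    [3,6] S\N   >
      [3,5] (S\N)/(PP\S)   <
        [3,4] "from" : S
        [4,5] "some" : ((S\N)/(PP\S))\S
      [5,6] "no" : PP\S

[0,1] PP\NP  lex  "often"
[1,2] PP\(PP\NP)  lex  "city"
[0,2] PP  <  k=1
[2,3] N\PP  lex  "saw"
[3,4] S  lex  "from"
[4,5] ((S\N)/(PP\S))\S  lex  "some"
[3,5] (S\N)/(PP\S)  <  k=4
[5,6] PP\S  lex  "no"
[3,6] S\N  >  k=5
[2,6] S\PP  <B  k=3
[0,6] S  <  k=2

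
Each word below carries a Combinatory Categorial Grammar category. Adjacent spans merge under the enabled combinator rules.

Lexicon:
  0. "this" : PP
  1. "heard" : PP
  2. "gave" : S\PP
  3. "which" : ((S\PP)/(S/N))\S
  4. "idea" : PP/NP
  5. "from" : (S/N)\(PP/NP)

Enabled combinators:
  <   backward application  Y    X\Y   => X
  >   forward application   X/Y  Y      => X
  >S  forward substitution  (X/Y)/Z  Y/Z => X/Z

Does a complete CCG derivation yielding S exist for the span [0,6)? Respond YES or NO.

[0,6] S   <
  [0,1] "this" : PP
  [1,6] S\PP   >
    [1,4] (S\PP)/(S/N)   <
      [1,3] S   <
        [1,2] "heard" : PP
        [2,3] "gave" : S\PP
      [3,4] "which" : ((S\PP)/(S/N))\S
    [4,6] S/N   <
      [4,5] "idea" : PP/NP
      [5,6] "from" : (S/N)\(PP/NP)

YES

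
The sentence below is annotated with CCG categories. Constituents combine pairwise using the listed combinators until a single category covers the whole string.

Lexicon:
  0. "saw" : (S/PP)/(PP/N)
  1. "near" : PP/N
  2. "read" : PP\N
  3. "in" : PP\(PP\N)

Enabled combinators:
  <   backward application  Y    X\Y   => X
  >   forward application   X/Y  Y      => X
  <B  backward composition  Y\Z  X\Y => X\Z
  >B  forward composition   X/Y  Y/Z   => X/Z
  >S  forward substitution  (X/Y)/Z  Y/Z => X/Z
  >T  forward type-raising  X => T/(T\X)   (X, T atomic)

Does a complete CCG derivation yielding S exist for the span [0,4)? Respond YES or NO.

YES

[0,4] S   >
  [0,2] S/PP   >
    [0,1] "saw" : (S/PP)/(PP/N)
    [1,2] "near" : PP/N
  [2,4] PP   <
    [2,3] "read" : PP\N
    [3,4] "in" : PP\(PP\N)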